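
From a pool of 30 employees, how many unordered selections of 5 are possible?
C(30,5) = 30!/(5!×25!) = 142506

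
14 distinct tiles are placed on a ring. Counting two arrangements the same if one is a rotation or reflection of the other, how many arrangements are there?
(14-1)!/2 = 6227020800/2 = 3113510400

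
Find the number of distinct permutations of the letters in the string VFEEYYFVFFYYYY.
14! / (6! × 2! × 2! × 4!) = 1261260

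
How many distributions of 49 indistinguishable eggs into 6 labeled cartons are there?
C(49+6-1, 6-1) = C(54, 5) = 3162510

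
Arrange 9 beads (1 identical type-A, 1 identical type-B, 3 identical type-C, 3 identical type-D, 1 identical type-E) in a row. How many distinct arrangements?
9! / (1! × 1! × 3! × 3! × 1!) = 10080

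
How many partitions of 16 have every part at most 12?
Let r_j(i) = number of partitions of i into parts ≤ j, for i = 0..16. r_1(i) = 1 for all i; r_j(i) = r_{j-1}(i) + r_j(i-j). Rows j = 2..12: ≤2: 1 1 2 2 3 3 4 4 5 5 6 6 7 7 8 8 9; ≤3: 1 1 2 3 4 5 7 8 10 12 14 16 19 21 24 27 30; ≤4: 1 1 2 3 5 6 9 11 15 18 23 27 34 39 47 54 64; ≤5: 1 1 2 3 5 7 10 13 18 23 30 37 47 57 70 84 101; ≤6: 1 1 2 3 5 7 11 14 20 26 35 44 58 71 90 110 136; ≤7: 1 1 2 3 5 7 11 15 21 28 38 49 65 82 105 131 164; ≤8: 1 1 2 3 5 7 11 15 22 29 40 52 70 89 116 146 186; ≤9: 1 1 2 3 5 7 11 15 22 30 41 54 73 94 123 157 201; ≤10: 1 1 2 3 5 7 11 15 22 30 42 55 75 97 128 164 212; ≤11: 1 1 2 3 5 7 11 15 22 30 42 56 76 99 131 169 219; ≤12: 1 1 2 3 5 7 11 15 22 30 42 56 77 100 133 172 224. r_12(16) = 224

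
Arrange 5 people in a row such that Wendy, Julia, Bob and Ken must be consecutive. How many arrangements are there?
Treat the 4 as one block: (5-4+1)! × 4! = 2 × 24 = 48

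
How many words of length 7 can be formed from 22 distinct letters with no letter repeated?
P(22,7) = 22!/(22-7)! = 859541760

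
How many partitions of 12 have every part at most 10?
Let r_j(i) = number of partitions of i into parts ≤ j, for i = 0..12. r_1(i) = 1 for all i; r_j(i) = r_{j-1}(i) + r_j(i-j). Rows j = 2..10: ≤2: 1 1 2 2 3 3 4 4 5 5 6 6 7; ≤3: 1 1 2 3 4 5 7 8 10 12 14 16 19; ≤4: 1 1 2 3 5 6 9 11 15 18 23 27 34; ≤5: 1 1 2 3 5 7 10 13 18 23 30 37 47; ≤6: 1 1 2 3 5 7 11 14 20 26 35 44 58; ≤7: 1 1 2 3 5 7 11 15 21 28 38 49 65; ≤8: 1 1 2 3 5 7 11 15 22 29 40 52 70; ≤9: 1 1 2 3 5 7 11 15 22 30 41 54 73; ≤10: 1 1 2 3 5 7 11 15 22 30 42 55 75. r_10(12) = 75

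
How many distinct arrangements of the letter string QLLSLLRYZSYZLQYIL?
17! / (1! × 3! × 2! × 2! × 6! × 2! × 1!) = 10291881600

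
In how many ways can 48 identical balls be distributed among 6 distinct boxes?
C(48+6-1, 6-1) = C(53, 5) = 2869685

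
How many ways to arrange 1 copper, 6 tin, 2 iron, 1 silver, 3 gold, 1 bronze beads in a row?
14! / (1! × 6! × 2! × 1! × 3! × 1!) = 10090080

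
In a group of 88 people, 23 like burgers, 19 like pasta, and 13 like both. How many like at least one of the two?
|A∪B| = |A| + |B| - |A∩B| = 23 + 19 - 13 = 29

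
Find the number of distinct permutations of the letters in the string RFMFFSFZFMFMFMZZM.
17! / (1! × 1! × 5! × 7! × 3!) = 98017920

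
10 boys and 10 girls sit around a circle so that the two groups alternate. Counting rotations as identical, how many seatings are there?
Fix one of the boys: (10-1)! ways for the remaining boys, × 10! ways for the girls = 362880 × 3628800 = 1316818944000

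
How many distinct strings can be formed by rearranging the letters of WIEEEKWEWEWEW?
13! / (6! × 1! × 1! × 5!) = 72072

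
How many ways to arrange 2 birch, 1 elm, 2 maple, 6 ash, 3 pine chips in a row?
14! / (2! × 1! × 2! × 6! × 3!) = 5045040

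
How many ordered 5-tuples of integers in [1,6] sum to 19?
Coefficient of x^19 in (x + x² + ... + x^6)^5. By inclusion-exclusion on dice exceeding 6: Σ_j (-1)^j C(5,j)·C(19-1-6j, 4) = C(5,0)·C(18,4) - C(5,1)·C(12,4) + C(5,2)·C(6,4) = 1·3060 - 5·495 + 10·15 = 735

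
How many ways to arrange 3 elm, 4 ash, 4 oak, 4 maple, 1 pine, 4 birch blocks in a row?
20! / (3! × 4! × 4! × 4! × 1! × 4!) = 1222160940000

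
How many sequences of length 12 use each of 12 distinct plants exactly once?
12! = 479001600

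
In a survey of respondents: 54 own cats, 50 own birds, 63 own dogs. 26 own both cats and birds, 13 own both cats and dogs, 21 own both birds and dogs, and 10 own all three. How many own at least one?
|A∪B∪C| = 54+50+63-26-13-21+10 = 117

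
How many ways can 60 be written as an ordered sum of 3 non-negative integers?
C(60+3-1, 3-1) = C(62, 2) = 1891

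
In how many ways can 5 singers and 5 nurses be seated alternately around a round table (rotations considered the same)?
Fix one of the singers: (5-1)! ways for the remaining singers, × 5! ways for the nurses = 24 × 120 = 2880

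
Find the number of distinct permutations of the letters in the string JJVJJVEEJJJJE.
13! / (3! × 8! × 2!) = 12870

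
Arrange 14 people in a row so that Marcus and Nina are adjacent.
Treat as block: (14-1)! × 2! = 6227020800 × 2 = 12454041600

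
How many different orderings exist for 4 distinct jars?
4! = 24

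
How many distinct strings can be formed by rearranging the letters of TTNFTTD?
7! / (1! × 1! × 1! × 4!) = 210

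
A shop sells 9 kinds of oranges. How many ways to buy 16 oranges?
C(16+9-1, 9-1) = C(24, 8) = 735471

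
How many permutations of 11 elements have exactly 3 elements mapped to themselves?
Choose the 3 fixed points C(11,3) = 165, derange the rest: !8 = Σ_{j=0}^{8} (-1)^j·8!/j! = 40320 - 40320 + 20160 - 6720 + 1680 - 336 + 56 - 8 + 1 = 14833. Product = 165 × 14833 = 2447445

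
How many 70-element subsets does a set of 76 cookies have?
C(76,70) = 76!/(70!×6!) = 218618940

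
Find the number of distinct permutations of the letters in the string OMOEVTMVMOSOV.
13! / (1! × 4! × 1! × 3! × 3! × 1!) = 7207200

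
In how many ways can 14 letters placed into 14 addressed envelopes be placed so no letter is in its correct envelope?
!14 = Σ_{j=0}^{14} (-1)^j·14!/j! = 87178291200 - 87178291200 + 43589145600 - 14529715200 + 3632428800 - 726485760 + 121080960 - 17297280 + 2162160 - 240240 + 24024 - 2184 + 182 - 14 + 1 = 32071101049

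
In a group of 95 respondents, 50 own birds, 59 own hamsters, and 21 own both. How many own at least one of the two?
|A∪B| = |A| + |B| - |A∩B| = 50 + 59 - 21 = 88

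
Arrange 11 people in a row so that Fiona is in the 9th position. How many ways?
Fix one position: (11-1)! = 3628800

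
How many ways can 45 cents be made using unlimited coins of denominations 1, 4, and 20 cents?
Coefficient of x^45 in 1/(1-x^1) · 1/(1-x^4) · 1/(1-x^20). Case on j = number of 20-cent coins (j = 0..2); remainder r = 45 - 20j is made from {1,4} in ⌊r/4⌋+1 ways. r = 45, 25, 5 → 12 + 7 + 2 = 21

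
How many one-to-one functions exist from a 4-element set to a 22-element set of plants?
P(22,4) = 22!/(22-4)! = 175560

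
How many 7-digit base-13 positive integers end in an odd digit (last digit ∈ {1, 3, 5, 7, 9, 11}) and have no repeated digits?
Last∈{1,3,5,7,9,11}. Last=0: 0. Last nonzero: 6×11×P(11,5) = 3659040. Total = 3659040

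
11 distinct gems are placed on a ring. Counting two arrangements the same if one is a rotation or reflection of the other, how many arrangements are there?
(11-1)!/2 = 3628800/2 = 1814400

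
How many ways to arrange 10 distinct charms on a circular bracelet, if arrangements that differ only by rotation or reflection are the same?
(10-1)!/2 = 362880/2 = 181440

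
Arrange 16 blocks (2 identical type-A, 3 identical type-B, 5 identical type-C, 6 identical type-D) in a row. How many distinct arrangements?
16! / (2! × 3! × 5! × 6!) = 20180160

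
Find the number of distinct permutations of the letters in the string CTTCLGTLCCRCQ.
13! / (1! × 3! × 1! × 1! × 2! × 5!) = 4324320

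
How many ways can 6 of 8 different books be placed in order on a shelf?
P(8,6) = 8!/(8-6)! = 20160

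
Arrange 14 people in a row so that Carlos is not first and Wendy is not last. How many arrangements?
By inclusion-exclusion: 14! - 2×(14-1)! + (14-2)! = 87178291200 - 12454041600 + 479001600 = 75203251200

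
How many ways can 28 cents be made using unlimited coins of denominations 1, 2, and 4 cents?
Coefficient of x^28 in 1/(1-x^1) · 1/(1-x^2) · 1/(1-x^4). Case on j = number of 4-cent coins (j = 0..7); remainder r = 28 - 4j is made from {1,2} in ⌊r/2⌋+1 ways. r = 28, 24, 20, 16, 12, 8, 4, 0 → 15 + 13 + 11 + 9 + 7 + 5 + 3 + 1 = 64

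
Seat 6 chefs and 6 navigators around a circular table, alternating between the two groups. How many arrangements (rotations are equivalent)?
Fix one of the chefs: (6-1)! ways for the remaining chefs, × 6! ways for the navigators = 120 × 720 = 86400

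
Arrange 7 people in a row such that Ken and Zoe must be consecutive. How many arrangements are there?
Treat the 2 as one block: (7-2+1)! × 2! = 720 × 2 = 1440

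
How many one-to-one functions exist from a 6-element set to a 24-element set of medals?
P(24,6) = 24!/(24-6)! = 96909120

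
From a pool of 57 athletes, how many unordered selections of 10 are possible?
C(57,10) = 57!/(10!×47!) = 43183019880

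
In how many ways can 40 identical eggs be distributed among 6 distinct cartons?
C(40+6-1, 6-1) = C(45, 5) = 1221759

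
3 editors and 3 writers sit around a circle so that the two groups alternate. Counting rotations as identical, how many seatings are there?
Fix one of the editors: (3-1)! ways for the remaining editors, × 3! ways for the writers = 2 × 6 = 12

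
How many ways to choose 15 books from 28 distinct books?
C(28,15) = 28!/(15!×13!) = 37442160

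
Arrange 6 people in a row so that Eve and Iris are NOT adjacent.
Total - adjacent = 6! - (6-1)!×2 = 720 - 240 = 480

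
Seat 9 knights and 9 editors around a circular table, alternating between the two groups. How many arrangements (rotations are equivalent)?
Fix one of the knights: (9-1)! ways for the remaining knights, × 9! ways for the editors = 40320 × 362880 = 14631321600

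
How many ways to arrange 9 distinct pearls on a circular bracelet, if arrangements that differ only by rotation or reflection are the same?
(9-1)!/2 = 40320/2 = 20160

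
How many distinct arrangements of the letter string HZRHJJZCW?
9! / (1! × 2! × 2! × 2! × 1! × 1!) = 45360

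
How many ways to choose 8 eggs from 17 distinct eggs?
C(17,8) = 17!/(8!×9!) = 24310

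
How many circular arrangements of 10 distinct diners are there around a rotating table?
Circular: fix one position, arrange the rest. (10-1)! = 362880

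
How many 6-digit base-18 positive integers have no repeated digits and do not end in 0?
Last digit: 17 nonzero choices. First digit: 16 (nonzero, ≠last). Middle 4: P(16,4) = 43680. Total = 11880960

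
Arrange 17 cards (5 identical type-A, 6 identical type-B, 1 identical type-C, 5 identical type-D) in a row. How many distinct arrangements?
17! / (5! × 6! × 1! × 5!) = 34306272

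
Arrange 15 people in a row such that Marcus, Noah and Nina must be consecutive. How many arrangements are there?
Treat the 3 as one block: (15-3+1)! × 3! = 6227020800 × 6 = 37362124800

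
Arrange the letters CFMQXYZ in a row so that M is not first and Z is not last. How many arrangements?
By inclusion-exclusion: 7! - 2×(7-1)! + (7-2)! = 5040 - 1440 + 120 = 3720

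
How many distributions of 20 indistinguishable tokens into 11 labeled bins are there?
C(20+11-1, 11-1) = C(30, 10) = 30045015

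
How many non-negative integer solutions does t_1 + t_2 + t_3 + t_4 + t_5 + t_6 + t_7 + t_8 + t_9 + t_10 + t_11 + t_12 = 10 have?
C(10+12-1, 12-1) = C(21, 11) = 352716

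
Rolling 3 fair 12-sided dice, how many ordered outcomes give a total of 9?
Coefficient of x^9 in (x + x² + ... + x^12)^3. By inclusion-exclusion on dice exceeding 12: Σ_j (-1)^j C(3,j)·C(9-1-12j, 2) = C(3,0)·C(8,2) = 1·28 = 28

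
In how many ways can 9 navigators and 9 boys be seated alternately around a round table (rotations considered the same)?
Fix one of the navigators: (9-1)! ways for the remaining navigators, × 9! ways for the boys = 40320 × 362880 = 14631321600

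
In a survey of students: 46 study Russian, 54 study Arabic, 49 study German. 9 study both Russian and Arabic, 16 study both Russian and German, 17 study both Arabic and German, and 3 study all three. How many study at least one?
|A∪B∪C| = 46+54+49-9-16-17+3 = 110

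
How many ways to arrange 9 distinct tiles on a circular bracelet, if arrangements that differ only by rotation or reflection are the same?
(9-1)!/2 = 40320/2 = 20160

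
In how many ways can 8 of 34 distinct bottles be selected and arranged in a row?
P(34,8) = 34!/(34-8)! = 732058145280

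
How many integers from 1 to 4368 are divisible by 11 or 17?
⌊4368/11⌋ + ⌊4368/17⌋ - ⌊4368/187⌋ = 397 + 256 - 23 = 630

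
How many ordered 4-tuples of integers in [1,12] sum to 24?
Coefficient of x^24 in (x + x² + ... + x^12)^4. By inclusion-exclusion on dice exceeding 12: Σ_j (-1)^j C(4,j)·C(24-1-12j, 3) = C(4,0)·C(23,3) - C(4,1)·C(11,3) = 1·1771 - 4·165 = 1111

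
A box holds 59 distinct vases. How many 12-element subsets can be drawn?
C(59,12) = 59!/(12!×47!) = 1119487075980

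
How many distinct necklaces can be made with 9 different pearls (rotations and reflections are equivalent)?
(9-1)!/2 = 40320/2 = 20160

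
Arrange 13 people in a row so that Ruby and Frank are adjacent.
Treat as block: (13-1)! × 2! = 479001600 × 2 = 958003200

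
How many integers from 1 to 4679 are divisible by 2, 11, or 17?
⌊4679/2⌋+⌊4679/11⌋+⌊4679/17⌋ - ⌊4679/22⌋-⌊4679/34⌋-⌊4679/187⌋ + ⌊4679/374⌋ = 2339+425+275 - 212-137-25 + 12 = 2677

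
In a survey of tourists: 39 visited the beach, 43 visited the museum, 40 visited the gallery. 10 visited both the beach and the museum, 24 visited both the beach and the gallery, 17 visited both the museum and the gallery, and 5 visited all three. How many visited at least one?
|A∪B∪C| = 39+43+40-10-24-17+5 = 76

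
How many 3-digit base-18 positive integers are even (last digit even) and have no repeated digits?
Last∈{0,2,4,6,8,10,12,14,16}. Last=0: 272. Last nonzero: 8×16×P(16,1) = 2048. Total = 2320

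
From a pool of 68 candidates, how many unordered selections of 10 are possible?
C(68,10) = 68!/(10!×58!) = 290752384208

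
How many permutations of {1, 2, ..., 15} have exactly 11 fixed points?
Choose the 11 fixed points C(15,11) = 1365, derange the rest: !4 = Σ_{j=0}^{4} (-1)^j·4!/j! = 24 - 24 + 12 - 4 + 1 = 9. Product = 1365 × 9 = 12285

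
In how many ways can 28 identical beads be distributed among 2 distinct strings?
C(28+2-1, 2-1) = C(29, 1) = 29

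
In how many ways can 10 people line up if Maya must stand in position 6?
Fix one position: (10-1)! = 362880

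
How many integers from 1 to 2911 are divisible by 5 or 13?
⌊2911/5⌋ + ⌊2911/13⌋ - ⌊2911/65⌋ = 582 + 223 - 44 = 761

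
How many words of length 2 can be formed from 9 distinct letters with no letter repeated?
P(9,2) = 9!/(9-2)! = 72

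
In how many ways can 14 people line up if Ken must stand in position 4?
Fix one position: (14-1)! = 6227020800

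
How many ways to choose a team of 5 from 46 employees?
C(46,5) = 46!/(5!×41!) = 1370754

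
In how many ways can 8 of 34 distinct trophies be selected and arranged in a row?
P(34,8) = 34!/(34-8)! = 732058145280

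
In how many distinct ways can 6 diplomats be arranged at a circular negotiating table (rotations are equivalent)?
Circular: fix one position, arrange the rest. (6-1)! = 120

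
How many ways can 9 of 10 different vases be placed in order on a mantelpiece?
P(10,9) = 10!/(10-9)! = 3628800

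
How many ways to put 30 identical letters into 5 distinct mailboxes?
C(30+5-1, 5-1) = C(34, 4) = 46376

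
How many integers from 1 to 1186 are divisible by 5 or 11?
⌊1186/5⌋ + ⌊1186/11⌋ - ⌊1186/55⌋ = 237 + 107 - 21 = 323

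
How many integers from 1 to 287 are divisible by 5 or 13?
⌊287/5⌋ + ⌊287/13⌋ - ⌊287/65⌋ = 57 + 22 - 4 = 75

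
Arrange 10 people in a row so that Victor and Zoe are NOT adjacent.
Total - adjacent = 10! - (10-1)!×2 = 3628800 - 725760 = 2903040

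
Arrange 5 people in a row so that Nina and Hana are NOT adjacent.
Total - adjacent = 5! - (5-1)!×2 = 120 - 48 = 72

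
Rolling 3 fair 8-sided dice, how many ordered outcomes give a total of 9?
Coefficient of x^9 in (x + x² + ... + x^8)^3. By inclusion-exclusion on dice exceeding 8: Σ_j (-1)^j C(3,j)·C(9-1-8j, 2) = C(3,0)·C(8,2) = 1·28 = 28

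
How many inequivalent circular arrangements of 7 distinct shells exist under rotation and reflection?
(7-1)!/2 = 720/2 = 360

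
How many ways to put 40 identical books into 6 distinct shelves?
C(40+6-1, 6-1) = C(45, 5) = 1221759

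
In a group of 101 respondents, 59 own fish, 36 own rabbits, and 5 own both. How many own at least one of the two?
|A∪B| = |A| + |B| - |A∩B| = 59 + 36 - 5 = 90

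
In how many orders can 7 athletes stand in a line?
7! = 5040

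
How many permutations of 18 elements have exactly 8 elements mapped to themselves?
Choose the 8 fixed points C(18,8) = 43758, derange the rest: !10 = Σ_{j=0}^{10} (-1)^j·10!/j! = 3628800 - 3628800 + 1814400 - 604800 + 151200 - 30240 + 5040 - 720 + 90 - 10 + 1 = 1334961. Product = 43758 × 1334961 = 58415223438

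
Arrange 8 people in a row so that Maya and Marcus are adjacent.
Treat as block: (8-1)! × 2! = 5040 × 2 = 10080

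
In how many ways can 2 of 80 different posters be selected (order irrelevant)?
C(80,2) = 80!/(2!×78!) = 3160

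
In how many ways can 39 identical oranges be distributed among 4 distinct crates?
C(39+4-1, 4-1) = C(42, 3) = 11480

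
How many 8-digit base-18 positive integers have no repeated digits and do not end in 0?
Last digit: 17 nonzero choices. First digit: 16 (nonzero, ≠last). Middle 6: P(16,6) = 5765760. Total = 1568286720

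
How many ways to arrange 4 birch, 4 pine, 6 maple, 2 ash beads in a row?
16! / (4! × 4! × 6! × 2!) = 25225200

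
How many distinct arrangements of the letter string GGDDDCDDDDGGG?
13! / (5! × 7! × 1!) = 10296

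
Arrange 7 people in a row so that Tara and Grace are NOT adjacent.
Total - adjacent = 7! - (7-1)!×2 = 5040 - 1440 = 3600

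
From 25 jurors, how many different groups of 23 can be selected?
C(25,23) = 25!/(23!×2!) = 300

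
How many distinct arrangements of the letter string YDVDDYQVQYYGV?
13! / (2! × 3! × 3! × 4! × 1!) = 3603600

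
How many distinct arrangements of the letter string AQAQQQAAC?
9! / (4! × 4! × 1!) = 630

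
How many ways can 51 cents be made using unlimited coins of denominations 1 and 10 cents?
Coefficient of x^51 in 1/(1-x^1) · 1/(1-x^10). Use j coins of 10 for j = 0..⌊51/10⌋ = 5, the rest in 1s: 5 + 1 = 6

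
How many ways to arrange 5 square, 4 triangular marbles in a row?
9! / (5! × 4!) = 126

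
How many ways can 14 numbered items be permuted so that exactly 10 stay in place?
Choose the 10 fixed points C(14,10) = 1001, derange the rest: !4 = Σ_{j=0}^{4} (-1)^j·4!/j! = 24 - 24 + 12 - 4 + 1 = 9. Product = 1001 × 9 = 9009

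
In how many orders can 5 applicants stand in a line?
5! = 120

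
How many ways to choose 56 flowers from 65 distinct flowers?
C(65,56) = 65!/(56!×9!) = 31966749880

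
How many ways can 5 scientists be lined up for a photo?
5! = 120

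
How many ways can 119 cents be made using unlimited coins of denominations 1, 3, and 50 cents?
Coefficient of x^119 in 1/(1-x^1) · 1/(1-x^3) · 1/(1-x^50). Case on j = number of 50-cent coins (j = 0..2); remainder r = 119 - 50j is made from {1,3} in ⌊r/3⌋+1 ways. r = 119, 69, 19 → 40 + 24 + 7 = 71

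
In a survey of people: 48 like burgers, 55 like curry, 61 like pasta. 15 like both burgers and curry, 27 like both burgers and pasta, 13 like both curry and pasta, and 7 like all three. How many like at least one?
|A∪B∪C| = 48+55+61-15-27-13+7 = 116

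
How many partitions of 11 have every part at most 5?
Let r_j(i) = number of partitions of i into parts ≤ j, for i = 0..11. r_1(i) = 1 for all i; r_j(i) = r_{j-1}(i) + r_j(i-j). Rows j = 2..5: ≤2: 1 1 2 2 3 3 4 4 5 5 6 6; ≤3: 1 1 2 3 4 5 7 8 10 12 14 16; ≤4: 1 1 2 3 5 6 9 11 15 18 23 27; ≤5: 1 1 2 3 5 7 10 13 18 23 30 37. r_5(11) = 37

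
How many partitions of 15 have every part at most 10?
Let r_j(i) = number of partitions of i into parts ≤ j, for i = 0..15. r_1(i) = 1 for all i; r_j(i) = r_{j-1}(i) + r_j(i-j). Rows j = 2..10: ≤2: 1 1 2 2 3 3 4 4 5 5 6 6 7 7 8 8; ≤3: 1 1 2 3 4 5 7 8 10 12 14 16 19 21 24 27; ≤4: 1 1 2 3 5 6 9 11 15 18 23 27 34 39 47 54; ≤5: 1 1 2 3 5 7 10 13 18 23 30 37 47 57 70 84; ≤6: 1 1 2 3 5 7 11 14 20 26 35 44 58 71 90 110; ≤7: 1 1 2 3 5 7 11 15 21 28 38 49 65 82 105 131; ≤8: 1 1 2 3 5 7 11 15 22 29 40 52 70 89 116 146; ≤9: 1 1 2 3 5 7 11 15 22 30 41 54 73 94 123 157; ≤10: 1 1 2 3 5 7 11 15 22 30 42 55 75 97 128 164. r_10(15) = 164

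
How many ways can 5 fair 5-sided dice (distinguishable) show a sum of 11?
Coefficient of x^11 in (x + x² + ... + x^5)^5. By inclusion-exclusion on dice exceeding 5: Σ_j (-1)^j C(5,j)·C(11-1-5j, 4) = C(5,0)·C(10,4) - C(5,1)·C(5,4) = 1·210 - 5·5 = 185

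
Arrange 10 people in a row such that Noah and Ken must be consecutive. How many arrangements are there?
Treat the 2 as one block: (10-2+1)! × 2! = 362880 × 2 = 725760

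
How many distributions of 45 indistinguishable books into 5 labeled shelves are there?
C(45+5-1, 5-1) = C(49, 4) = 211876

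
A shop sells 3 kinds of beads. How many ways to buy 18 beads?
C(18+3-1, 3-1) = C(20, 2) = 190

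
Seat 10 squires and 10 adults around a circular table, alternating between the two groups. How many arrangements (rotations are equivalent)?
Fix one of the squires: (10-1)! ways for the remaining squires, × 10! ways for the adults = 362880 × 3628800 = 1316818944000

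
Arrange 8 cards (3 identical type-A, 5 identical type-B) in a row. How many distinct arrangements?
8! / (3! × 5!) = 56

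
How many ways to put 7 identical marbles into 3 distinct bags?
C(7+3-1, 3-1) = C(9, 2) = 36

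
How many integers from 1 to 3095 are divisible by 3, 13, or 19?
⌊3095/3⌋+⌊3095/13⌋+⌊3095/19⌋ - ⌊3095/39⌋-⌊3095/57⌋-⌊3095/247⌋ + ⌊3095/741⌋ = 1031+238+162 - 79-54-12 + 4 = 1290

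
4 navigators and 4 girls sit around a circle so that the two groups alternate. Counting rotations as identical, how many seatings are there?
Fix one of the navigators: (4-1)! ways for the remaining navigators, × 4! ways for the girls = 6 × 24 = 144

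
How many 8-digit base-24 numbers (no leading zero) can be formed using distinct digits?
First digit: 23 choices (nonzero). Then descending: 23 × 23 × 22 × 21 × 20 × 19 × 18 × 17 = 28418599440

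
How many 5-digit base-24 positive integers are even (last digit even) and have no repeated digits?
Last∈{0,2,4,6,8,10,12,14,16,18,20,22}. Last=0: 212520. Last nonzero: 11×22×P(22,3) = 2236080. Total = 2448600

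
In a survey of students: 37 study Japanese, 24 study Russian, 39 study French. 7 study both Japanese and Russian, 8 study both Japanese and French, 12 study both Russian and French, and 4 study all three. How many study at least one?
|A∪B∪C| = 37+24+39-7-8-12+4 = 77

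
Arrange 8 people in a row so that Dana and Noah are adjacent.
Treat as block: (8-1)! × 2! = 5040 × 2 = 10080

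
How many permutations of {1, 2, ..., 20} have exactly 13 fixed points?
Choose the 13 fixed points C(20,13) = 77520, derange the rest: !7 = Σ_{j=0}^{7} (-1)^j·7!/j! = 5040 - 5040 + 2520 - 840 + 210 - 42 + 7 - 1 = 1854. Product = 77520 × 1854 = 143722080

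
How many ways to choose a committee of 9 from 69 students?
C(69,9) = 69!/(9!×60!) = 56672074888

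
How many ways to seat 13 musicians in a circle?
Circular: fix one position, arrange the rest. (13-1)! = 479001600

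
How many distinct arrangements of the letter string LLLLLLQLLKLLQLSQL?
17! / (3! × 1! × 1! × 12!) = 123760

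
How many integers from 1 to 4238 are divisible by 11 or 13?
⌊4238/11⌋ + ⌊4238/13⌋ - ⌊4238/143⌋ = 385 + 326 - 29 = 682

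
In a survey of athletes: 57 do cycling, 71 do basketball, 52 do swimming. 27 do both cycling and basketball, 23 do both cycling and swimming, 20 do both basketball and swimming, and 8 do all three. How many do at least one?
|A∪B∪C| = 57+71+52-27-23-20+8 = 118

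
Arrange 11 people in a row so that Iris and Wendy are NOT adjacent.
Total - adjacent = 11! - (11-1)!×2 = 39916800 - 7257600 = 32659200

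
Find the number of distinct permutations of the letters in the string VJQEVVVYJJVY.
12! / (2! × 3! × 5! × 1! × 1!) = 332640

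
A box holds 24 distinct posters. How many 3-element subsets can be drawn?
C(24,3) = 24!/(3!×21!) = 2024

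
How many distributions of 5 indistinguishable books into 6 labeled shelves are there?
C(5+6-1, 6-1) = C(10, 5) = 252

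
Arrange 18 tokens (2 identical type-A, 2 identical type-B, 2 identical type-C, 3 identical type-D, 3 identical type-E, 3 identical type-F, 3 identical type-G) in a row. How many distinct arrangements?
18! / (2! × 2! × 2! × 3! × 3! × 3! × 3!) = 617512896000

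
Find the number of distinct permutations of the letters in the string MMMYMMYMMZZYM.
13! / (8! × 3! × 2!) = 12870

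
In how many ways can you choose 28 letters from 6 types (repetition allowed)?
C(28+6-1, 6-1) = C(33, 5) = 237336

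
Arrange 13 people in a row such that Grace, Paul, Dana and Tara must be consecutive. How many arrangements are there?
Treat the 4 as one block: (13-4+1)! × 4! = 3628800 × 24 = 87091200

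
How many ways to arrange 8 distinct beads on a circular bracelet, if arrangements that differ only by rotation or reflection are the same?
(8-1)!/2 = 5040/2 = 2520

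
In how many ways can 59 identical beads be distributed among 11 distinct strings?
C(59+11-1, 11-1) = C(69, 10) = 340032449328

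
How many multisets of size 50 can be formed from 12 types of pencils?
C(50+12-1, 12-1) = C(61, 11) = 418094152866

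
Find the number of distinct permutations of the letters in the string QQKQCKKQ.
8! / (4! × 1! × 3!) = 280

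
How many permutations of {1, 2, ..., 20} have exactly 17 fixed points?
Choose the 17 fixed points C(20,17) = 1140, derange the rest: !3 = Σ_{j=0}^{3} (-1)^j·3!/j! = 6 - 6 + 3 - 1 = 2. Product = 1140 × 2 = 2280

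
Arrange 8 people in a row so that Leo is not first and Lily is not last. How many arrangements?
By inclusion-exclusion: 8! - 2×(8-1)! + (8-2)! = 40320 - 10080 + 720 = 30960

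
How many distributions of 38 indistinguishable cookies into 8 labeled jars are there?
C(38+8-1, 8-1) = C(45, 7) = 45379620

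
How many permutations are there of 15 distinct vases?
15! = 1307674368000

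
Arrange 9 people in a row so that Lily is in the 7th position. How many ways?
Fix one position: (9-1)! = 40320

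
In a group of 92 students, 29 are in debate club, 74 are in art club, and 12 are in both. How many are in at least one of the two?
|A∪B| = |A| + |B| - |A∩B| = 29 + 74 - 12 = 91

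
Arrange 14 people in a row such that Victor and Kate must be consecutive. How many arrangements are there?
Treat the 2 as one block: (14-2+1)! × 2! = 6227020800 × 2 = 12454041600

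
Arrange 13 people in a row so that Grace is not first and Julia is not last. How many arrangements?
By inclusion-exclusion: 13! - 2×(13-1)! + (13-2)! = 6227020800 - 958003200 + 39916800 = 5308934400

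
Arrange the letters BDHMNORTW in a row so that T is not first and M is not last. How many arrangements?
By inclusion-exclusion: 9! - 2×(9-1)! + (9-2)! = 362880 - 80640 + 5040 = 287280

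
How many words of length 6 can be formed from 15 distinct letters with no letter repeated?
P(15,6) = 15!/(15-6)! = 3603600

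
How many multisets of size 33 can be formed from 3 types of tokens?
C(33+3-1, 3-1) = C(35, 2) = 595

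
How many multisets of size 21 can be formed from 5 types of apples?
C(21+5-1, 5-1) = C(25, 4) = 12650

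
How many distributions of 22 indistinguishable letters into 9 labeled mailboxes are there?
C(22+9-1, 9-1) = C(30, 8) = 5852925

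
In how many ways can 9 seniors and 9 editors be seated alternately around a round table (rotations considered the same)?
Fix one of the seniors: (9-1)! ways for the remaining seniors, × 9! ways for the editors = 40320 × 362880 = 14631321600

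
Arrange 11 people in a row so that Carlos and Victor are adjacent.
Treat as block: (11-1)! × 2! = 3628800 × 2 = 7257600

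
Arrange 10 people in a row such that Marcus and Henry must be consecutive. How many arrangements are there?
Treat the 2 as one block: (10-2+1)! × 2! = 362880 × 2 = 725760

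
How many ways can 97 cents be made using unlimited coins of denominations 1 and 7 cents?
Coefficient of x^97 in 1/(1-x^1) · 1/(1-x^7). Use j coins of 7 for j = 0..⌊97/7⌋ = 13, the rest in 1s: 13 + 1 = 14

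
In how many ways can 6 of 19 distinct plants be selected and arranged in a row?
P(19,6) = 19!/(19-6)! = 19535040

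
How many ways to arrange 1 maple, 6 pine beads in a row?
7! / (1! × 6!) = 7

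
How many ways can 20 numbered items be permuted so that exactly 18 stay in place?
Choose the 18 fixed points C(20,18) = 190, derange the rest: !2 = Σ_{j=0}^{2} (-1)^j·2!/j! = 2 - 2 + 1 = 1. Product = 190 × 1 = 190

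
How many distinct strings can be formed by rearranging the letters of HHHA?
4! / (1! × 3!) = 4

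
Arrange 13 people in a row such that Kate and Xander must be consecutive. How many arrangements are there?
Treat the 2 as one block: (13-2+1)! × 2! = 479001600 × 2 = 958003200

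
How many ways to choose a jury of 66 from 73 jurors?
C(73,66) = 73!/(66!×7!) = 1629348612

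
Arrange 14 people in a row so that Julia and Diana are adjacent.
Treat as block: (14-1)! × 2! = 6227020800 × 2 = 12454041600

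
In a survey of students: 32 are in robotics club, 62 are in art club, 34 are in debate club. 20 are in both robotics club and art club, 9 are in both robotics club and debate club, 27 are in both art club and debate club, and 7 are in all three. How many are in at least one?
|A∪B∪C| = 32+62+34-20-9-27+7 = 79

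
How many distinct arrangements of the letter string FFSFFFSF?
8! / (6! × 2!) = 28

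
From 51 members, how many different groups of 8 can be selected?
C(51,8) = 51!/(8!×43!) = 636763050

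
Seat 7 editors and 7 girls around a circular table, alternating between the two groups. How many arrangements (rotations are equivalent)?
Fix one of the editors: (7-1)! ways for the remaining editors, × 7! ways for the girls = 720 × 5040 = 3628800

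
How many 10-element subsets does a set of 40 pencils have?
C(40,10) = 40!/(10!×30!) = 847660528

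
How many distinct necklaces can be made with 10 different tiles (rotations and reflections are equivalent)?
(10-1)!/2 = 362880/2 = 181440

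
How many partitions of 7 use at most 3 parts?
By conjugation, equals partitions of 7 into parts ≤ 3. Let r_j(i) = number of partitions of i into parts ≤ j, for i = 0..7. r_1(i) = 1 for all i; r_j(i) = r_{j-1}(i) + r_j(i-j). Rows j = 2..3: ≤2: 1 1 2 2 3 3 4 4; ≤3: 1 1 2 3 4 5 7 8. r_3(7) = 8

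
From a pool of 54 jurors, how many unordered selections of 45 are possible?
C(54,45) = 54!/(45!×9!) = 5317936260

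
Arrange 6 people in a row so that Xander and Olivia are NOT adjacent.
Total - adjacent = 6! - (6-1)!×2 = 720 - 240 = 480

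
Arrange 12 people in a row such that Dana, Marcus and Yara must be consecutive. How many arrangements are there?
Treat the 3 as one block: (12-3+1)! × 3! = 3628800 × 6 = 21772800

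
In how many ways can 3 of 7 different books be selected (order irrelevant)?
C(7,3) = 7!/(3!×4!) = 35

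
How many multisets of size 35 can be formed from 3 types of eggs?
C(35+3-1, 3-1) = C(37, 2) = 666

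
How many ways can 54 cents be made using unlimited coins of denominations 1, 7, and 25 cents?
Coefficient of x^54 in 1/(1-x^1) · 1/(1-x^7) · 1/(1-x^25). Case on j = number of 25-cent coins (j = 0..2); remainder r = 54 - 25j is made from {1,7} in ⌊r/7⌋+1 ways. r = 54, 29, 4 → 8 + 5 + 1 = 14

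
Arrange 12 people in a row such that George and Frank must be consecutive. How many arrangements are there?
Treat the 2 as one block: (12-2+1)! × 2! = 39916800 × 2 = 79833600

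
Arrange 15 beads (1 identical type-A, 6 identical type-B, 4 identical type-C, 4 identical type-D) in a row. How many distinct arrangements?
15! / (1! × 6! × 4! × 4!) = 3153150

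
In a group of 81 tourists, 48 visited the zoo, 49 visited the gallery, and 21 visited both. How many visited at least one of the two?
|A∪B| = |A| + |B| - |A∩B| = 48 + 49 - 21 = 76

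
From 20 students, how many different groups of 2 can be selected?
C(20,2) = 20!/(2!×18!) = 190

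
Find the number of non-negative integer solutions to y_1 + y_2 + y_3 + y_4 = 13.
C(13+4-1, 4-1) = C(16, 3) = 560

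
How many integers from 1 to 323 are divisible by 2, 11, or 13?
⌊323/2⌋+⌊323/11⌋+⌊323/13⌋ - ⌊323/22⌋-⌊323/26⌋-⌊323/143⌋ + ⌊323/286⌋ = 161+29+24 - 14-12-2 + 1 = 187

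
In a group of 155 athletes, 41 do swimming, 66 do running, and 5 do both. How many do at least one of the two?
|A∪B| = |A| + |B| - |A∩B| = 41 + 66 - 5 = 102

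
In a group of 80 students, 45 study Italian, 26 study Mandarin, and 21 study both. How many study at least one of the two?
|A∪B| = |A| + |B| - |A∩B| = 45 + 26 - 21 = 50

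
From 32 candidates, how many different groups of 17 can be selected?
C(32,17) = 32!/(17!×15!) = 565722720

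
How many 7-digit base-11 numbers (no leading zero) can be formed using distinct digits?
First digit: 10 choices (nonzero). Then descending: 10 × 10 × 9 × 8 × 7 × 6 × 5 = 1512000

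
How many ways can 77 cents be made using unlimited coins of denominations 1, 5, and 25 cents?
Coefficient of x^77 in 1/(1-x^1) · 1/(1-x^5) · 1/(1-x^25). Case on j = number of 25-cent coins (j = 0..3); remainder r = 77 - 25j is made from {1,5} in ⌊r/5⌋+1 ways. r = 77, 52, 27, 2 → 16 + 11 + 6 + 1 = 34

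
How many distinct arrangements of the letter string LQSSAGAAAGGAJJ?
14! / (1! × 2! × 3! × 2! × 5! × 1!) = 30270240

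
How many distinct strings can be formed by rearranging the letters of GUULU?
5! / (1! × 3! × 1!) = 20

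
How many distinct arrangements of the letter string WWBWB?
5! / (3! × 2!) = 10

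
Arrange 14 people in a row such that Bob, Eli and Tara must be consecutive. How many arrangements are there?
Treat the 3 as one block: (14-3+1)! × 3! = 479001600 × 6 = 2874009600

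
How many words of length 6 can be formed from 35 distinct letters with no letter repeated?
P(35,6) = 35!/(35-6)! = 1168675200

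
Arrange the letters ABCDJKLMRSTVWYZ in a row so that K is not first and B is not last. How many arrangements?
By inclusion-exclusion: 15! - 2×(15-1)! + (15-2)! = 1307674368000 - 174356582400 + 6227020800 = 1139544806400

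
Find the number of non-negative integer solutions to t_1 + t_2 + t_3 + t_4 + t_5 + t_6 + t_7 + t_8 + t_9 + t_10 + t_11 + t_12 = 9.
C(9+12-1, 12-1) = C(20, 11) = 167960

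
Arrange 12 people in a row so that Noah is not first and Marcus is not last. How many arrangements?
By inclusion-exclusion: 12! - 2×(12-1)! + (12-2)! = 479001600 - 79833600 + 3628800 = 402796800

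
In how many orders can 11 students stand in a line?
11! = 39916800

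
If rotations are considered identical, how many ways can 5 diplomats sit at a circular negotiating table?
Circular: fix one position, arrange the rest. (5-1)! = 24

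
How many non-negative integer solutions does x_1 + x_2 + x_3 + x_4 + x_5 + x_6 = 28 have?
C(28+6-1, 6-1) = C(33, 5) = 237336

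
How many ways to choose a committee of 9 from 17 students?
C(17,9) = 17!/(9!×8!) = 24310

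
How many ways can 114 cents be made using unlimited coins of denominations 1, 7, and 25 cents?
Coefficient of x^114 in 1/(1-x^1) · 1/(1-x^7) · 1/(1-x^25). Case on j = number of 25-cent coins (j = 0..4); remainder r = 114 - 25j is made from {1,7} in ⌊r/7⌋+1 ways. r = 114, 89, 64, 39, 14 → 17 + 13 + 10 + 6 + 3 = 49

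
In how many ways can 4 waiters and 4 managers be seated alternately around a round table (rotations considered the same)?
Fix one of the waiters: (4-1)! ways for the remaining waiters, × 4! ways for the managers = 6 × 24 = 144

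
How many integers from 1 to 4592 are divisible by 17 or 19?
⌊4592/17⌋ + ⌊4592/19⌋ - ⌊4592/323⌋ = 270 + 241 - 14 = 497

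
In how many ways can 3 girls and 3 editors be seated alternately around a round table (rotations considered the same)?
Fix one of the girls: (3-1)! ways for the remaining girls, × 3! ways for the editors = 2 × 6 = 12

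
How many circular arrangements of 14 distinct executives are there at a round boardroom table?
Circular: fix one position, arrange the rest. (14-1)! = 6227020800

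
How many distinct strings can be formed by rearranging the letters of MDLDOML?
7! / (2! × 2! × 2! × 1!) = 630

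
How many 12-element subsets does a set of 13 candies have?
C(13,12) = 13!/(12!×1!) = 13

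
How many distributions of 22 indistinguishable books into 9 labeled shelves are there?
C(22+9-1, 9-1) = C(30, 8) = 5852925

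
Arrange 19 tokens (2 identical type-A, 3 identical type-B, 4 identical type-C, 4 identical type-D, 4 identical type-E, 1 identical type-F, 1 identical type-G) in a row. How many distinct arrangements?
19! / (2! × 3! × 4! × 4! × 4! × 1! × 1!) = 733296564000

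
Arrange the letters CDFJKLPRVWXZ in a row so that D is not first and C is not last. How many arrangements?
By inclusion-exclusion: 12! - 2×(12-1)! + (12-2)! = 479001600 - 79833600 + 3628800 = 402796800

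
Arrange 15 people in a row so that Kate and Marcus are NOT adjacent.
Total - adjacent = 15! - (15-1)!×2 = 1307674368000 - 174356582400 = 1133317785600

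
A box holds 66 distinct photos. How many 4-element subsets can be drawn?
C(66,4) = 66!/(4!×62!) = 720720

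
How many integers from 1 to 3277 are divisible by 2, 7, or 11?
⌊3277/2⌋+⌊3277/7⌋+⌊3277/11⌋ - ⌊3277/14⌋-⌊3277/22⌋-⌊3277/77⌋ + ⌊3277/154⌋ = 1638+468+297 - 234-148-42 + 21 = 2000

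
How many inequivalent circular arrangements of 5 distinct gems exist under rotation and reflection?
(5-1)!/2 = 24/2 = 12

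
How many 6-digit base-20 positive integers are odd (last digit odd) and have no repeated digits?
Last∈{1,3,5,7,9,11,13,15,17,19}. Last=0: 0. Last nonzero: 10×18×P(18,4) = 13219200. Total = 13219200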